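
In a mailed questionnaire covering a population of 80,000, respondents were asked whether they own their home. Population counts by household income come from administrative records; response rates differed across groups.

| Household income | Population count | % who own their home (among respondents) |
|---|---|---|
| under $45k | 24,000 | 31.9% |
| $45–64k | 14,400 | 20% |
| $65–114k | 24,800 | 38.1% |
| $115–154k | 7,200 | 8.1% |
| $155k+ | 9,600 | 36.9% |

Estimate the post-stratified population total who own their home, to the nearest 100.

Each cell contributes its population count × the respondent rate:
  under $45k: 24,000 × 31.9% = 7656
  $45–64k: 14,400 × 20% = 2880
  $65–114k: 24,800 × 38.1% = 9448.8
  $115–154k: 7,200 × 8.1% = 583.2
  $155k+: 9,600 × 36.9% = 3542.4
Estimated total = 24110.4 → 24,100.

24,100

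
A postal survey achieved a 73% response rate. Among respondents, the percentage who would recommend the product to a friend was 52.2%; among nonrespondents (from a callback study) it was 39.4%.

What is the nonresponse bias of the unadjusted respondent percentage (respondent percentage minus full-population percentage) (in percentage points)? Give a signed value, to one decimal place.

Nonresponse fraction = 1 − 0.73 = 0.27.
Bias = (nonresponse fraction) × (respondent percentage − nonrespondent percentage)
     = 0.27 × (52.2 − 39.4) = 0.27 × 12.8 = 3.456.

+3.5 percentage points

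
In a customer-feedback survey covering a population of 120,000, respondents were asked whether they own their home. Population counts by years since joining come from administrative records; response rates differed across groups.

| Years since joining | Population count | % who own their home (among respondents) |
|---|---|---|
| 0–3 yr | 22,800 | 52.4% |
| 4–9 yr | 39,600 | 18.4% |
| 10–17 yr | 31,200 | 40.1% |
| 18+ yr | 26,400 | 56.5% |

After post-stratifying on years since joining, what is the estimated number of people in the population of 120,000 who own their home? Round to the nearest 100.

Each cell contributes its population count × the respondent rate:
  0–3 yr: 22,800 × 52.4% = 11947.2
  4–9 yr: 39,600 × 18.4% = 7286.4
  10–17 yr: 31,200 × 40.1% = 12511.2
  18+ yr: 26,400 × 56.5% = 14,916
Estimated total = 46660.8 → 46,700.

46,700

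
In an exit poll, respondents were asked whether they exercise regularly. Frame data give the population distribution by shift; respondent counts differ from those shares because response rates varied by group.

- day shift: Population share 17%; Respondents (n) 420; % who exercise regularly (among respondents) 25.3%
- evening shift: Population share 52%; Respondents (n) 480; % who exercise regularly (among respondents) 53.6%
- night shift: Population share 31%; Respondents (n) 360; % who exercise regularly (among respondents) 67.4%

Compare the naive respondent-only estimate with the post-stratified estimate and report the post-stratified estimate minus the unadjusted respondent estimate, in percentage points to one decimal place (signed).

+5.0 percentage points

Unadjusted (pooled respondent) estimate weights by respondent counts:
  (420/1260)×25.3 + (480/1260)×53.6 + (360/1260)×67.4 = 48.1095%
Reweighting by population shift shares:
  0.17×25.3 + 0.52×53.6 + 0.31×67.4 = 53.067%
Difference = 53.067 − 48.1095 = 4.9575 pp.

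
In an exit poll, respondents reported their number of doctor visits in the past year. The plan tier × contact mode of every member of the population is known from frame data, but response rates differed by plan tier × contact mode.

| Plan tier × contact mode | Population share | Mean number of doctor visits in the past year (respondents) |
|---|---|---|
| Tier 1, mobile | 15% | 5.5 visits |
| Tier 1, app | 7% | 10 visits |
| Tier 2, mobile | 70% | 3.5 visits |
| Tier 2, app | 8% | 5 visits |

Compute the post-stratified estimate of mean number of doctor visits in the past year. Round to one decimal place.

Weight each group's respondent value by its population share:
  Tier 1, mobile: 0.15 × 5.5 = 0.825
  Tier 1, app: 0.07 × 10 = 0.7
  Tier 2, mobile: 0.7 × 3.5 = 2.45
  Tier 2, app: 0.08 × 5 = 0.4
Post-stratified estimate = 4.375 → 4.4.

4.4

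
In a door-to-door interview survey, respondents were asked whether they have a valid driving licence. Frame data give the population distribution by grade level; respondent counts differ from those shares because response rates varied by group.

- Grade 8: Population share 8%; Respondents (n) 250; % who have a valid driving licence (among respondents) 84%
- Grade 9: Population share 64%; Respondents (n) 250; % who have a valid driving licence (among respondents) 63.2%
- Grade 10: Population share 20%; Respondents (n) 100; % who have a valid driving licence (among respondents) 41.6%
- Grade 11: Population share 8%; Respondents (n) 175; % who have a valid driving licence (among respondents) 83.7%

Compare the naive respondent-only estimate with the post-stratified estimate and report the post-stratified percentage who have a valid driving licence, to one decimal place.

62.2%

Unadjusted (pooled respondent) estimate weights by respondent counts:
  (250/775)×84 + (250/775)×63.2 + (100/775)×41.6 + (175/775)×83.7 = 71.7516%
Reweighting by population grade level shares:
  0.08×84 + 0.64×63.2 + 0.2×41.6 + 0.08×83.7 = 62.184%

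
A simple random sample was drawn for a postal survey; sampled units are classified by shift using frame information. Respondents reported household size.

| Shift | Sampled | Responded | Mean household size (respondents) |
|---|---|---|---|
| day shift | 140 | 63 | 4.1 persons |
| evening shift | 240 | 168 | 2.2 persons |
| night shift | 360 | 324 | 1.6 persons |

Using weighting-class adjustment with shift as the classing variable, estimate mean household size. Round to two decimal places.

2.27

Response rates by class: day shift 63/140 = 45%, evening shift 168/240 = 70%, night shift 324/360 = 90%.
Weighting each respondent by the inverse class response rate inflates each class back to its sampled size, so the class weight is n_sampled:
  day shift: 140 × 4.1 = 574
  evening shift: 240 × 2.2 = 528
  night shift: 360 × 1.6 = 576
Adjusted estimate = 1678 / 740 = 2.26757 → 2.27.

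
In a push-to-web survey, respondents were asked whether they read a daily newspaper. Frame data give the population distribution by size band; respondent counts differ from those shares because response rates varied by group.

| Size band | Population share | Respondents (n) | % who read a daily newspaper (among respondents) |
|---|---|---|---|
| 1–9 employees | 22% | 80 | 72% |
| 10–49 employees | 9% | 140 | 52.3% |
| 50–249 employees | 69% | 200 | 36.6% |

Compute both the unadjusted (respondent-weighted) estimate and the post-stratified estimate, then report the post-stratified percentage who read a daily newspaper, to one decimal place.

45.8%

Without adjustment, the pooled respondent share is:
  (80/420)×72 + (140/420)×52.3 + (200/420)×36.6 = 48.5762%
Post-stratifying to population shares instead:
  0.22×72 + 0.09×52.3 + 0.69×36.6 = 45.801%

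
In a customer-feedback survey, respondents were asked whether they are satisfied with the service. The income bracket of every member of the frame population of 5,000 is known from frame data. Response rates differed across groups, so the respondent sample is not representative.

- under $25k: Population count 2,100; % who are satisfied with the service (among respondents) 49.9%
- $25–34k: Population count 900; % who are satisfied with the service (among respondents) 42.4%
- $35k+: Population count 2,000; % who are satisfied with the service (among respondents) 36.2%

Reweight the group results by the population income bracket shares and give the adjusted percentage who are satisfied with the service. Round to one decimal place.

43.1%

Weight each group's respondent value by its population share:
  under $25k: (2,100/5,000) × 49.9 = 20.958
  $25–34k: (900/5,000) × 42.4 = 7.632
  $35k+: (2,000/5,000) × 36.2 = 14.48
Post-stratified estimate = 43.07 → 43.1%.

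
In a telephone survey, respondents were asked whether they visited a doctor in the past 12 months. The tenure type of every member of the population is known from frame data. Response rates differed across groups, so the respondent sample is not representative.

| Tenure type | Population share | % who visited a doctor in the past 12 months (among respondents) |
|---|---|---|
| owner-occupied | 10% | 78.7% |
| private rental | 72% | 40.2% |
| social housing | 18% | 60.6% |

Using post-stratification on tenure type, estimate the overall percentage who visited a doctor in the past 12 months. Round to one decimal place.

47.7%

Post-stratification weights by population share, not respondent share:
  owner-occupied: 0.1 × 78.7 = 7.87
  private rental: 0.72 × 40.2 = 28.944
  social housing: 0.18 × 60.6 = 10.908
Post-stratified estimate = 47.722 → 47.7%.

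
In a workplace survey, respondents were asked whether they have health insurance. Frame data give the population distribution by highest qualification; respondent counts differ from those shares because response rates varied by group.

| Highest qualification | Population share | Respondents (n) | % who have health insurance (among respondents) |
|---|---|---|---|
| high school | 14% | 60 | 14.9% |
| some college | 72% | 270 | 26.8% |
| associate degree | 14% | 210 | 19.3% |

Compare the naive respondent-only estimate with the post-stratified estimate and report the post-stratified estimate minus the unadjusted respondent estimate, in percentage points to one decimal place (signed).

Unadjusted (pooled respondent) estimate weights by respondent counts:
  (60/540)×14.9 + (270/540)×26.8 + (210/540)×19.3 = 22.5611%
Reweighting by population highest qualification shares:
  0.14×14.9 + 0.72×26.8 + 0.14×19.3 = 24.084%
Difference = 24.084 − 22.5611 = 1.5229 pp.

+1.5 percentage points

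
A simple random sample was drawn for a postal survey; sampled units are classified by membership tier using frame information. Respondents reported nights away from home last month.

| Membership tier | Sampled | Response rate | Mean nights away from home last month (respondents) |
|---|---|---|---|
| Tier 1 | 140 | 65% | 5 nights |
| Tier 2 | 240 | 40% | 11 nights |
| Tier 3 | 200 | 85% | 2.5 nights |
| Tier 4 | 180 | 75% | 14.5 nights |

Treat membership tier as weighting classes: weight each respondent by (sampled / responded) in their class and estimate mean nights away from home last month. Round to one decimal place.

8.5

Weighting each respondent by the inverse class response rate inflates each class back to its sampled size, so the class weight is n_sampled:
  Tier 1: 140 × 5 = 700
  Tier 2: 240 × 11 = 2640
  Tier 3: 200 × 2.5 = 500
  Tier 4: 180 × 14.5 = 2610
Adjusted estimate = 6450 / 760 = 8.48684 → 8.5.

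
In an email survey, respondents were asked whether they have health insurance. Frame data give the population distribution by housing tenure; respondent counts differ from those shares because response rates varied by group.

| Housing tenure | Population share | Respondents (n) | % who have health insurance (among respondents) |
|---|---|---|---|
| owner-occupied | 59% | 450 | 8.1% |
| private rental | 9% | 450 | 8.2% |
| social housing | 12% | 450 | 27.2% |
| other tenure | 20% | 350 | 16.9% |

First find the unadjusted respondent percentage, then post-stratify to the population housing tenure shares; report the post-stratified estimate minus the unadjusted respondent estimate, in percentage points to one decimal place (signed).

-2.8 percentage points

Unadjusted (pooled respondent) estimate weights by respondent counts:
  (450/1700)×8.1 + (450/1700)×8.2 + (450/1700)×27.2 + (350/1700)×16.9 = 14.9941%
Post-stratified estimate weights by population shares:
  0.59×8.1 + 0.09×8.2 + 0.12×27.2 + 0.2×16.9 = 12.161%
Difference = 12.161 − 14.9941 = -2.8331 pp.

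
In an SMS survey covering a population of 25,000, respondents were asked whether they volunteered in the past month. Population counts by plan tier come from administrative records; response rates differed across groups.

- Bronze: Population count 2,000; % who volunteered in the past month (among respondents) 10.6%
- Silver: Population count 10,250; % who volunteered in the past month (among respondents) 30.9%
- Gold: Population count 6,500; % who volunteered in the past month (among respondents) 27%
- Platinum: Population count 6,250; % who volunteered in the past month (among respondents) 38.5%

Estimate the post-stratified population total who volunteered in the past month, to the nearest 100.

7,500

Estimated count per cell = population count × respondent percentage:
  Bronze: 2,000 × 10.6% = 212
  Silver: 10,250 × 30.9% = 3167.25
  Gold: 6,500 × 27% = 1755
  Platinum: 6,250 × 38.5% = 2406.25
Estimated total = 7540.5 → 7,500.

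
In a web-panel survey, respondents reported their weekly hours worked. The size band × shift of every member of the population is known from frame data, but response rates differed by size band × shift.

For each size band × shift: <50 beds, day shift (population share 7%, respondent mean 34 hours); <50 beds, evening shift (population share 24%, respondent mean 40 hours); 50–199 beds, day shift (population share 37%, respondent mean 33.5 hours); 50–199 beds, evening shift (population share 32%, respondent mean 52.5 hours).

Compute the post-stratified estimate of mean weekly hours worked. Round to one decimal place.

Weight each group's respondent value by its population share:
  <50 beds, day shift: 0.07 × 34 = 2.38
  <50 beds, evening shift: 0.24 × 40 = 9.6
  50–199 beds, day shift: 0.37 × 33.5 = 12.395
  50–199 beds, evening shift: 0.32 × 52.5 = 16.8
Post-stratified estimate = 41.175 → 41.2.

41.2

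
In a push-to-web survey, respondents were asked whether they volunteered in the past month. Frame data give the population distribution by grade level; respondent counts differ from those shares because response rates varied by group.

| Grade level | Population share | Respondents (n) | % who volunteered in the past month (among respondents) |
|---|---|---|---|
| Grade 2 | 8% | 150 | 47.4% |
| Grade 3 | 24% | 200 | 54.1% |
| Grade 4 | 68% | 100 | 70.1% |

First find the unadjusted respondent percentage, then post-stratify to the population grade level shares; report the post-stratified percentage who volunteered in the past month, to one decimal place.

64.4%

Unadjusted (pooled respondent) estimate weights by respondent counts:
  (150/450)×47.4 + (200/450)×54.1 + (100/450)×70.1 = 55.4222%
Reweighting by population grade level shares:
  0.08×47.4 + 0.24×54.1 + 0.68×70.1 = 64.444%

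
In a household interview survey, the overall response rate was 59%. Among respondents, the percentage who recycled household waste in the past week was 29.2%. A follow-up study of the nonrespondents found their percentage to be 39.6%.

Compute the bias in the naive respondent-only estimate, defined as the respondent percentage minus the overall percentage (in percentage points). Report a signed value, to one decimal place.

-4.3 percentage points

Nonresponse fraction = 1 − 0.59 = 0.41.
Bias = (nonresponse fraction) × (respondent percentage − nonrespondent percentage)
     = 0.41 × (29.2 − 39.6) = 0.41 × -10.4 = -4.264.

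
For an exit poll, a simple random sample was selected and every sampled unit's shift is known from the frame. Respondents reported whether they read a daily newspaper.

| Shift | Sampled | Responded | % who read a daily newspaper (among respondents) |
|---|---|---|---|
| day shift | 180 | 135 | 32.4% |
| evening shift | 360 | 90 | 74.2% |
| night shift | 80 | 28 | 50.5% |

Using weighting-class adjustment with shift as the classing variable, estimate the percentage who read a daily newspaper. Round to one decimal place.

Response rates by class: day shift 135/180 = 75%, evening shift 90/360 = 25%, night shift 28/80 = 35%.
With weight = n_sampled/n_responded per class, the weighted class total is n_sampled:
  day shift: 180 × 32.4 = 5832
  evening shift: 360 × 74.2 = 26,712
  night shift: 80 × 50.5 = 4040
Adjusted estimate = 36,584 / 620 = 59.0065 → 59.0%.

59.0%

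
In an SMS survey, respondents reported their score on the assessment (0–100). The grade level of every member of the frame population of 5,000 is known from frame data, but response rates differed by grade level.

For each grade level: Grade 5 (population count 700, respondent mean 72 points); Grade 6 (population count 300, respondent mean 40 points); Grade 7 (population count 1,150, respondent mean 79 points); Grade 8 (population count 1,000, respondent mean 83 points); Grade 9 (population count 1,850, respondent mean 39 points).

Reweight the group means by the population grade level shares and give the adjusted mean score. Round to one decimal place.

61.7

Reweight to the known grade level distribution:
  Grade 5: (700/5,000) × 72 = 10.08
  Grade 6: (300/5,000) × 40 = 2.4
  Grade 7: (1,150/5,000) × 79 = 18.17
  Grade 8: (1,000/5,000) × 83 = 16.6
  Grade 9: (1,850/5,000) × 39 = 14.43
Post-stratified estimate = 61.68 → 61.7.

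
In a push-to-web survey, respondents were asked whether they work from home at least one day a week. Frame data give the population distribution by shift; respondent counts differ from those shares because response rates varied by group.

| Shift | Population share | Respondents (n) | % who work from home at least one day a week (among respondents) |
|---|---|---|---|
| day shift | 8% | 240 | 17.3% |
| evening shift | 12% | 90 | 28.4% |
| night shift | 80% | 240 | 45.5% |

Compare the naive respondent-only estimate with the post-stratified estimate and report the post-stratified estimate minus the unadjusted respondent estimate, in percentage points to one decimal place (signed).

+10.3 percentage points

Naive respondent-only estimate (weights = respondent counts):
  (240/570)×17.3 + (90/570)×28.4 + (240/570)×45.5 = 30.9263%
Post-stratifying to population shares instead:
  0.08×17.3 + 0.12×28.4 + 0.8×45.5 = 41.192%
Difference = 41.192 − 30.9263 = 10.2657 pp.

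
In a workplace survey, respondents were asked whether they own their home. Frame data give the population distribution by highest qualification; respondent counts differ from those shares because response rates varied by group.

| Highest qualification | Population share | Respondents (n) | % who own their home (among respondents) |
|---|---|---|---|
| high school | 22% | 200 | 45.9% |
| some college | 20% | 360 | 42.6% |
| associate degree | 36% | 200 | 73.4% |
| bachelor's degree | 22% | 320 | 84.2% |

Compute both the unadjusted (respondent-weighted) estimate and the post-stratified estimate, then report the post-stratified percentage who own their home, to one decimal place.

63.6%

Without adjustment, the pooled respondent share is:
  (200/1080)×45.9 + (360/1080)×42.6 + (200/1080)×73.4 + (320/1080)×84.2 = 61.2407%
Reweighting by population highest qualification shares:
  0.22×45.9 + 0.2×42.6 + 0.36×73.4 + 0.22×84.2 = 63.566%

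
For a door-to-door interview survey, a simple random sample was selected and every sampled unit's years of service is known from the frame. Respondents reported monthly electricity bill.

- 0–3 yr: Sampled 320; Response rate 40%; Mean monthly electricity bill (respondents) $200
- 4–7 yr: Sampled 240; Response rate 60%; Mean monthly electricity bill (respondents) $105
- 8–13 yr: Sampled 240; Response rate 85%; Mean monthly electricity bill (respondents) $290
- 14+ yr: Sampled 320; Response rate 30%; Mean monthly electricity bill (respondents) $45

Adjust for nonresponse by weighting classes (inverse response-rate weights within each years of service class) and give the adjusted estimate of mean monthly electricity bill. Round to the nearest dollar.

$155

Weighting each respondent by the inverse class response rate inflates each class back to its sampled size, so the class weight is n_sampled:
  0–3 yr: 320 × 200 = 64,000
  4–7 yr: 240 × 105 = 25,200
  8–13 yr: 240 × 290 = 69,600
  14+ yr: 320 × 45 = 14,400
Adjusted estimate = 173,200 / 1,120 = 154.643 → $155.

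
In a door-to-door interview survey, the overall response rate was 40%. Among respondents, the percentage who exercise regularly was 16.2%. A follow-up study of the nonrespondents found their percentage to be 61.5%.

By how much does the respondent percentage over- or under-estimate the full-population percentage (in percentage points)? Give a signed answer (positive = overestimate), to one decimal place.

Nonresponse fraction = 1 − 0.4 = 0.6.
Bias = (nonresponse fraction) × (respondent percentage − nonrespondent percentage)
     = 0.6 × (16.2 − 61.5) = 0.6 × -45.3 = -27.18.

-27.2 percentage points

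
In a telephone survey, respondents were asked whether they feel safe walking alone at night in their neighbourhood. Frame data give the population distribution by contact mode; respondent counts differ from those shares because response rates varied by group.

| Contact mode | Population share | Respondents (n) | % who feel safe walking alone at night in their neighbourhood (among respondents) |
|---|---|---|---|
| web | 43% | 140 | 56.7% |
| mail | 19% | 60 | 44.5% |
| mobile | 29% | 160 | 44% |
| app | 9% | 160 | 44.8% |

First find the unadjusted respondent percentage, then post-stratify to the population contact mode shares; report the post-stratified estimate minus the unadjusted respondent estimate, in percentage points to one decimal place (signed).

Unadjusted (pooled respondent) estimate weights by respondent counts:
  (140/520)×56.7 + (60/520)×44.5 + (160/520)×44 + (160/520)×44.8 = 47.7231%
Post-stratified estimate weights by population shares:
  0.43×56.7 + 0.19×44.5 + 0.29×44 + 0.09×44.8 = 49.628%
Difference = 49.628 − 47.7231 = 1.9049 pp.

+1.9 percentage points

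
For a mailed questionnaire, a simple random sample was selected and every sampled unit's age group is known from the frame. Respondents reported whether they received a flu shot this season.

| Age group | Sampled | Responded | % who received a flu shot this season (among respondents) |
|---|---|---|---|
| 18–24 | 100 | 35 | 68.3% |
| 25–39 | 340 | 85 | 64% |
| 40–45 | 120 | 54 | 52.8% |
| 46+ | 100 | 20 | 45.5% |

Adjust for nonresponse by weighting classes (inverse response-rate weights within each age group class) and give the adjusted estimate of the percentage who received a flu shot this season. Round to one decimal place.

Response rates by class: 18–24 35/100 = 35%, 25–39 85/340 = 25%, 40–45 54/120 = 45%, 46+ 20/100 = 20%.
Weighting each respondent by the inverse class response rate inflates each class back to its sampled size, so the class weight is n_sampled:
  18–24: 100 × 68.3 = 6830
  25–39: 340 × 64 = 21,760
  40–45: 120 × 52.8 = 6336
  46+: 100 × 45.5 = 4550
Adjusted estimate = 39,476 / 660 = 59.8121 → 59.8%.

59.8%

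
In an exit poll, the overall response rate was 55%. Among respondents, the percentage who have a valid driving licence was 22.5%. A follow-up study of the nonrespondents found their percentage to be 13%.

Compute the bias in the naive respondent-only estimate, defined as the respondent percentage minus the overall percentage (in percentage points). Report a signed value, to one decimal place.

Nonresponse fraction = 1 − 0.55 = 0.45.
Bias = (nonresponse fraction) × (respondent percentage − nonrespondent percentage)
     = 0.45 × (22.5 − 13) = 0.45 × 9.5 = 4.275.

+4.3 percentage points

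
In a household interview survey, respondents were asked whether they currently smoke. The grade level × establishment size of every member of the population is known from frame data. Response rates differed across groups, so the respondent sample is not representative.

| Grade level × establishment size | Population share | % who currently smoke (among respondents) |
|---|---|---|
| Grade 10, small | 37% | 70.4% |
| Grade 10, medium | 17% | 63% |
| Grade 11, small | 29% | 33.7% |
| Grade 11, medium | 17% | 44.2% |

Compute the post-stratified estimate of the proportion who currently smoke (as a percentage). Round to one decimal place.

Post-stratification weights by population share, not respondent share:
  Grade 10, small: 0.37 × 70.4 = 26.048
  Grade 10, medium: 0.17 × 63 = 10.71
  Grade 11, small: 0.29 × 33.7 = 9.773
  Grade 11, medium: 0.17 × 44.2 = 7.514
Post-stratified estimate = 54.045 → 54.0%.

54.0%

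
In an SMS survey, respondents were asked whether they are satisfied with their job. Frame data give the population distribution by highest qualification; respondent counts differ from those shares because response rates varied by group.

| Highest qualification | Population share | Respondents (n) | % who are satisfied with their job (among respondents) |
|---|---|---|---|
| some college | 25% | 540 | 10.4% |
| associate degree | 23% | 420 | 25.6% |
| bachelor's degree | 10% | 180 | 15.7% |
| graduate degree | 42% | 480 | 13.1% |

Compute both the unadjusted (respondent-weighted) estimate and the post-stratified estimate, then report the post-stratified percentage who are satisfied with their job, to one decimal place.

15.6%

Without adjustment, the pooled respondent share is:
  (540/1620)×10.4 + (420/1620)×25.6 + (180/1620)×15.7 + (480/1620)×13.1 = 15.7296%
Reweighting by population highest qualification shares:
  0.25×10.4 + 0.23×25.6 + 0.1×15.7 + 0.42×13.1 = 15.56%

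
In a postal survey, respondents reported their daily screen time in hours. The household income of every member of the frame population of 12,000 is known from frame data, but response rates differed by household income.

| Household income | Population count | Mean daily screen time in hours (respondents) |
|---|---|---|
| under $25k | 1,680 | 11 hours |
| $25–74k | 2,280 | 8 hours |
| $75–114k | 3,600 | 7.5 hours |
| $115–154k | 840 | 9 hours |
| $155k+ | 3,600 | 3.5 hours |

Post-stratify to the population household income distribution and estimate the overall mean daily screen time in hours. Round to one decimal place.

Weight each group's respondent value by its population share:
  under $25k: (1,680/12,000) × 11 = 1.54
  $25–74k: (2,280/12,000) × 8 = 1.52
  $75–114k: (3,600/12,000) × 7.5 = 2.25
  $115–154k: (840/12,000) × 9 = 0.63
  $155k+: (3,600/12,000) × 3.5 = 1.05
Post-stratified estimate = 6.99 → 7.0.

7.0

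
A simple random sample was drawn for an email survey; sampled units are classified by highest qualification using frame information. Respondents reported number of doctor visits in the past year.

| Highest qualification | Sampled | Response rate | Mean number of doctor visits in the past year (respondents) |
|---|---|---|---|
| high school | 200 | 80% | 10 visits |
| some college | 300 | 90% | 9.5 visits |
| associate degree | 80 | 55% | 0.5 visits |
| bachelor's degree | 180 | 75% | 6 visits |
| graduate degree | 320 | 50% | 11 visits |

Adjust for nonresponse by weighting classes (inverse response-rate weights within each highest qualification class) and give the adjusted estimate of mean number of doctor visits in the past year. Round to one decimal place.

Weighting each respondent by the inverse class response rate inflates each class back to its sampled size, so the class weight is n_sampled:
  high school: 200 × 10 = 2000
  some college: 300 × 9.5 = 2850
  associate degree: 80 × 0.5 = 40
  bachelor's degree: 180 × 6 = 1080
  graduate degree: 320 × 11 = 3520
Adjusted estimate = 9490 / 1,080 = 8.78704 → 8.8.

8.8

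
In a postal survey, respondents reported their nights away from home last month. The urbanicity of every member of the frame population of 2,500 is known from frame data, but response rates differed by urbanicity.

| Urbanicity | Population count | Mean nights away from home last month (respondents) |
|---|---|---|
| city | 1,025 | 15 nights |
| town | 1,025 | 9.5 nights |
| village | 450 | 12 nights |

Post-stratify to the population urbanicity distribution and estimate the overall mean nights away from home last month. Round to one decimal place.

Each cell contributes population-share × respondent value:
  city: (1,025/2,500) × 15 = 6.15
  town: (1,025/2,500) × 9.5 = 3.895
  village: (450/2,500) × 12 = 2.16
Post-stratified estimate = 12.205 → 12.2.

12.2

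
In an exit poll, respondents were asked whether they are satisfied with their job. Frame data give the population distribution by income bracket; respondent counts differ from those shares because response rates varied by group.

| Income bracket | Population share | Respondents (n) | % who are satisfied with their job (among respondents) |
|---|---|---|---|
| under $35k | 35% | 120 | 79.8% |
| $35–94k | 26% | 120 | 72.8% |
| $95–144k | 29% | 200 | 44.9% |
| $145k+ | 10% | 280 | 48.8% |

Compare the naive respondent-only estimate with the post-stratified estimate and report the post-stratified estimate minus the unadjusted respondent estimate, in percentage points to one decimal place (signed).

+7.9 percentage points

Naive respondent-only estimate (weights = respondent counts):
  (120/720)×79.8 + (120/720)×72.8 + (200/720)×44.9 + (280/720)×48.8 = 56.8833%
Post-stratifying to population shares instead:
  0.35×79.8 + 0.26×72.8 + 0.29×44.9 + 0.1×48.8 = 64.759%
Difference = 64.759 − 56.8833 = 7.8757 pp.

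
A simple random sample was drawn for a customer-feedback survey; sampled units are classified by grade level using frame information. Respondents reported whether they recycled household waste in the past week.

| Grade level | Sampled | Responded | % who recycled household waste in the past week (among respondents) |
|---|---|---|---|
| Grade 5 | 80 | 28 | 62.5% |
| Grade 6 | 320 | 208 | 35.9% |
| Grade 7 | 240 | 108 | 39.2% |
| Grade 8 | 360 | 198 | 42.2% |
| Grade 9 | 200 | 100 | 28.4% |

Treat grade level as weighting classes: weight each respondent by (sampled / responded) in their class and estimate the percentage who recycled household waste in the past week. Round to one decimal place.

39.0%

Class response rates: Grade 5 28/80 = 35%, Grade 6 208/320 = 65%, Grade 7 108/240 = 45%, Grade 8 198/360 = 55%, Grade 9 100/200 = 50%.
Inverse-response-rate weighting restores each class to its sampled count, so class totals weight by n_sampled:
  Grade 5: 80 × 62.5 = 5000
  Grade 6: 320 × 35.9 = 11,488
  Grade 7: 240 × 39.2 = 9408
  Grade 8: 360 × 42.2 = 15192
  Grade 9: 200 × 28.4 = 5680
Adjusted estimate = 46,768 / 1,200 = 38.9733 → 39.0%.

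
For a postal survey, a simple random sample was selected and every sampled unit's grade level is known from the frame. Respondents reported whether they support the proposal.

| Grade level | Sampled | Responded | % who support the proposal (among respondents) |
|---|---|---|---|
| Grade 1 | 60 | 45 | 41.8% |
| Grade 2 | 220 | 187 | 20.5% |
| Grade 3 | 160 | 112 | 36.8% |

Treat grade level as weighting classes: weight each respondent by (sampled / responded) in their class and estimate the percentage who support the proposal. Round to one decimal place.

Class response rates: Grade 1 45/60 = 75%, Grade 2 187/220 = 85%, Grade 3 112/160 = 70%.
Each respondent's weight = sampled/responded in their class; summing within a class gives n_sampled, so:
  Grade 1: 60 × 41.8 = 2508
  Grade 2: 220 × 20.5 = 4510
  Grade 3: 160 × 36.8 = 5888
Adjusted estimate = 12,906 / 440 = 29.3318 → 29.3%.

29.3%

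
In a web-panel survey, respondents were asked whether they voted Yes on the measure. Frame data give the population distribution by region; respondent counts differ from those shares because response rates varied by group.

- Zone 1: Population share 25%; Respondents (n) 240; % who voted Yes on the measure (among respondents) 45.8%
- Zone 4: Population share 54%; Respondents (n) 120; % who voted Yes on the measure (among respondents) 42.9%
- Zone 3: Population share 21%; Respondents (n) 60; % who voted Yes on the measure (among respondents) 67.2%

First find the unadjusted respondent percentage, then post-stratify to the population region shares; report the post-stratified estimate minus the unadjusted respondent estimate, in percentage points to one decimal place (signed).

Without adjustment, the pooled respondent share is:
  (240/420)×45.8 + (120/420)×42.9 + (60/420)×67.2 = 48.0286%
Reweighting by population region shares:
  0.25×45.8 + 0.54×42.9 + 0.21×67.2 = 48.728%
Difference = 48.728 − 48.0286 = 0.6994 pp.

+0.7 percentage points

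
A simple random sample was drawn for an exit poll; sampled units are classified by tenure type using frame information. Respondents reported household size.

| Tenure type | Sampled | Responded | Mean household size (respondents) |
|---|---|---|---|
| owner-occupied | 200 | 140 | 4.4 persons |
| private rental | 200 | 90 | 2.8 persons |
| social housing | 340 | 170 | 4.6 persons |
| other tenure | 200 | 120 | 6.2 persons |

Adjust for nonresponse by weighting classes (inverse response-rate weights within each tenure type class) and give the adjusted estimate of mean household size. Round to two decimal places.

4.51

Class response rates: owner-occupied 140/200 = 70%, private rental 90/200 = 45%, social housing 170/340 = 50%, other tenure 120/200 = 60%.
Each respondent's weight = sampled/responded in their class; summing within a class gives n_sampled, so:
  owner-occupied: 200 × 4.4 = 880
  private rental: 200 × 2.8 = 560
  social housing: 340 × 4.6 = 1564
  other tenure: 200 × 6.2 = 1240
Adjusted estimate = 4244 / 940 = 4.51489 → 4.51.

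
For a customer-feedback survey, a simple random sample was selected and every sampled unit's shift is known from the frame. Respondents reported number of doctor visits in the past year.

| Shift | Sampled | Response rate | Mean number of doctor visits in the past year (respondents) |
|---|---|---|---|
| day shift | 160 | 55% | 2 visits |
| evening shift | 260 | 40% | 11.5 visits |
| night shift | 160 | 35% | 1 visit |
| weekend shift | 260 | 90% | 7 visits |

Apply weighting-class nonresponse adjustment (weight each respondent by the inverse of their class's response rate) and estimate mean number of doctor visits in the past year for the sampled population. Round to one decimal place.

6.3

Inverse-response-rate weighting restores each class to its sampled count, so class totals weight by n_sampled:
  day shift: 160 × 2 = 320
  evening shift: 260 × 11.5 = 2990
  night shift: 160 × 1 = 160
  weekend shift: 260 × 7 = 1820
Adjusted estimate = 5290 / 840 = 6.29762 → 6.3.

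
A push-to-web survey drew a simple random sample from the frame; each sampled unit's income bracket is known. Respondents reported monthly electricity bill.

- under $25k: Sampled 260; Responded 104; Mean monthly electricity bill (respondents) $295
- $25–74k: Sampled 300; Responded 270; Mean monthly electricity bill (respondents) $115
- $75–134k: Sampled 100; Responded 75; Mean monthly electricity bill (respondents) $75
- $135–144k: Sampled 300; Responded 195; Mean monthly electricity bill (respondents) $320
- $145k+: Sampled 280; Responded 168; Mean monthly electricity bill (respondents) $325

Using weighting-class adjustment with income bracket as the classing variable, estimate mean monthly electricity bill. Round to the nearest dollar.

Class response rates: under $25k 104/260 = 40%, $25–74k 270/300 = 90%, $75–134k 75/100 = 75%, $135–144k 195/300 = 65%, $145k+ 168/280 = 60%.
Inverse-response-rate weighting restores each class to its sampled count, so class totals weight by n_sampled:
  under $25k: 260 × 295 = 76,700
  $25–74k: 300 × 115 = 34,500
  $75–134k: 100 × 75 = 7500
  $135–144k: 300 × 320 = 96,000
  $145k+: 280 × 325 = 91,000
Adjusted estimate = 305,700 / 1,240 = 246.532 → $247.

$247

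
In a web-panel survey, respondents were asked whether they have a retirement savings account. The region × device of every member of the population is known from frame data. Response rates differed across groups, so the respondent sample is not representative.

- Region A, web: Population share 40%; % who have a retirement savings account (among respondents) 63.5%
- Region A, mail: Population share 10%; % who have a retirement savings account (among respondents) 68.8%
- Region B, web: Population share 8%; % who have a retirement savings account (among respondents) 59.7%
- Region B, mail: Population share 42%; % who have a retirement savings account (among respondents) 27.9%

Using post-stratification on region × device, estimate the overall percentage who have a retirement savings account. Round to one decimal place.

Post-stratification weights by population share, not respondent share:
  Region A, web: 0.4 × 63.5 = 25.4
  Region A, mail: 0.1 × 68.8 = 6.88
  Region B, web: 0.08 × 59.7 = 4.776
  Region B, mail: 0.42 × 27.9 = 11.718
Post-stratified estimate = 48.774 → 48.8%.

48.8%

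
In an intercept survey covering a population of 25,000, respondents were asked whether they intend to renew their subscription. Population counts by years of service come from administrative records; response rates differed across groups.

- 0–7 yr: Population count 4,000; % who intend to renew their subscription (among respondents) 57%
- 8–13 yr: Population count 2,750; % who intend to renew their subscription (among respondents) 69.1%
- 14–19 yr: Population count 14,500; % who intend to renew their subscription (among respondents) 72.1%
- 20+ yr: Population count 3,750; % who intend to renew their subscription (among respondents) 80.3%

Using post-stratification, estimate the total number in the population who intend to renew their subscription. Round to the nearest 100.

17,600

Each cell contributes its population count × the respondent rate:
  0–7 yr: 4,000 × 57% = 2280
  8–13 yr: 2,750 × 69.1% = 1900.25
  14–19 yr: 14,500 × 72.1% = 10454.5
  20+ yr: 3,750 × 80.3% = 3011.25
Estimated total = 17,646 → 17,600.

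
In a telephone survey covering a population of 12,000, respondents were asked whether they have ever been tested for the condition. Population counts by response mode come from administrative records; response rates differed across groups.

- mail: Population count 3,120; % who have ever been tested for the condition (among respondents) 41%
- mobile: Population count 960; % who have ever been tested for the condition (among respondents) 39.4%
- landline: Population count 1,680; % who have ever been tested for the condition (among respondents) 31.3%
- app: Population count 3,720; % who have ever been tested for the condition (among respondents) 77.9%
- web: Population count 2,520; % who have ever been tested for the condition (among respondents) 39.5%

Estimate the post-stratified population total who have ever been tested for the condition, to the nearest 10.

6,080

Apply each group's respondent rate to its population count:
  mail: 3,120 × 41% = 1279.2
  mobile: 960 × 39.4% = 378.24
  landline: 1,680 × 31.3% = 525.84
  app: 3,720 × 77.9% = 2897.88
  web: 2,520 × 39.5% = 995.4
Estimated total = 6076.56 → 6,080.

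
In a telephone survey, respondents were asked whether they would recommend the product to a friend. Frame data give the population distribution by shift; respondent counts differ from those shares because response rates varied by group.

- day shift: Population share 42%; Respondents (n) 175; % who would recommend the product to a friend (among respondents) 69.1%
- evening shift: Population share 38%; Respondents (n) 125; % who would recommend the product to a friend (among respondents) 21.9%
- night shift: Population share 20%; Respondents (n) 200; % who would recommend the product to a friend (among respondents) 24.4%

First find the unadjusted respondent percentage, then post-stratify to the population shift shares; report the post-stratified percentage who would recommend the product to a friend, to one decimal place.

42.2%

Naive respondent-only estimate (weights = respondent counts):
  (175/500)×69.1 + (125/500)×21.9 + (200/500)×24.4 = 39.42%
Reweighting by population shift shares:
  0.42×69.1 + 0.38×21.9 + 0.2×24.4 = 42.224%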